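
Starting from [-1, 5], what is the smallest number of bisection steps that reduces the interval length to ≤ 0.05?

Width after n steps is 6/2^n. Need 2^n ≥ 6/0.05 = 120.
2^6 = 64 < 120 ≤ 2^7 = 128, so n = 7.

7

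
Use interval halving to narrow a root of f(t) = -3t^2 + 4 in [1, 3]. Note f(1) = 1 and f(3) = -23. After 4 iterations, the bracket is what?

m = 2, f(m) = -8 (−); new bracket [1, 2]
m = 1.5, f(m) = -2.75 (−); new bracket [1, 1.5]
m = 1.25, f(m) = -0.6875 (−); new bracket [1, 1.25]
m = 1.125, f(m) = 0.2031 (+); new bracket [1.125, 1.25]

[1.125, 1.25]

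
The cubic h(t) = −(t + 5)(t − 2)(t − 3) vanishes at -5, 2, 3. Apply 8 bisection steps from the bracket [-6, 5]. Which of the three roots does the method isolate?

h(-0.5) = -39.375 < 0, so the root lies in [-6, -0.5]
h(-3.25) = -57.421875 < 0, so the root lies in [-6, -3.25]
h(-4.625) = -18.943359 < 0, so the root lies in [-6, -4.625]
h(-5.3125) = 18.9954 > 0, so the root lies in [-5.3125, -4.625]
h(-4.96875) = -1.7354 < 0, so the root lies in [-5.3125, -4.96875]
h(-5.140625) = 8.1744 > 0, so the root lies in [-5.140625, -4.96875]
h(-5.0546875) = 3.1075 > 0, so the root lies in [-5.0546875, -4.96875]
h(-5.01171875) = 0.6583 > 0, so the root lies in [-5.01171875, -4.96875]

-5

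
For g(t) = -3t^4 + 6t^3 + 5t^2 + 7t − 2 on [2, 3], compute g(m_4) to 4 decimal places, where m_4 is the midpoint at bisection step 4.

g(2.5) = 23.3125 > 0, so the root lies in [2.5, 3]
g(2.75) = 8.269531 > 0, so the root lies in [2.75, 3]
g(2.875) = -2.926514 < 0, so the root lies in [2.75, 2.875]
g(2.8125) = 3.0105 > 0, so the root lies in [2.8125, 2.875]

3.0105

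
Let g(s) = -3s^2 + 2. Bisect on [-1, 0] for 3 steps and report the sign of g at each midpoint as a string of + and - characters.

++-

midpoint -0.5: g = 1.25 > 0 → [-1, -0.5]
midpoint -0.75: g = 0.3125 > 0 → [-1, -0.75]
midpoint -0.875: g = -0.296875 < 0 → [-0.875, -0.75]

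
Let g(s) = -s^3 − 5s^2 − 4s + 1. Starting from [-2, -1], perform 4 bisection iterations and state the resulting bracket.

s = -1.5 gives g = -0.875, negative; keep [-1.5, -1]
s = -1.25 gives g = 0.140625, positive; keep [-1.5, -1.25]
s = -1.375 gives g = -0.353516, negative; keep [-1.375, -1.25]
s = -1.3125 gives g = -0.1023, negative; keep [-1.3125, -1.25]

[-1.3125, -1.25]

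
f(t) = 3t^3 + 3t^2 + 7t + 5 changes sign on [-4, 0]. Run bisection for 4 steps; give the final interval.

m = -2, f(m) = -21 (−); new bracket [-2, 0]
m = -1, f(m) = -2 (−); new bracket [-1, 0]
m = -0.5, f(m) = 1.875 (+); new bracket [-1, -0.5]
m = -0.75, f(m) = 0.1719 (+); new bracket [-1, -0.75]

[-1, -0.75]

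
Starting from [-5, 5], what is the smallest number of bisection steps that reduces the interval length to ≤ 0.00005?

18

Width after n steps is 10/2^n. Need 2^n ≥ 10/0.00005 = 200000.
2^17 = 131072 < 200000 ≤ 2^18 = 262144, so n = 18.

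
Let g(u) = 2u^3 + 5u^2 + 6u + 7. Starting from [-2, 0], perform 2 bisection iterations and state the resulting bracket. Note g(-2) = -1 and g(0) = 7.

u = -1 gives g = 4, positive; keep [-2, -1]
u = -1.5 gives g = 2.5, positive; keep [-2, -1.5]

[-2, -1.5]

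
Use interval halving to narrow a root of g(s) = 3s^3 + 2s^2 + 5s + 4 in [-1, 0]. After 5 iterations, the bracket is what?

g(-0.5) = 1.625 > 0, so the root lies in [-1, -0.5]
g(-0.75) = 0.109375 > 0, so the root lies in [-1, -0.75]
g(-0.875) = -0.853516 < 0, so the root lies in [-0.875, -0.75]
g(-0.8125) = -0.3513 < 0, so the root lies in [-0.8125, -0.75]
g(-0.78125) = -0.1161 < 0, so the root lies in [-0.78125, -0.75]

[-0.78125, -0.75]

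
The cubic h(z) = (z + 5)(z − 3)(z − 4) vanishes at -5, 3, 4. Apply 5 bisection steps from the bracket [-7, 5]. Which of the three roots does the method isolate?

-5

h(-1) = 80 > 0, so the root lies in [-7, -1]
h(-4) = 56 > 0, so the root lies in [-7, -4]
h(-5.5) = -40.375 < 0, so the root lies in [-5.5, -4]
h(-4.75) = 16.9531 > 0, so the root lies in [-5.5, -4.75]
h(-5.125) = -9.2676 < 0, so the root lies in [-5.125, -4.75]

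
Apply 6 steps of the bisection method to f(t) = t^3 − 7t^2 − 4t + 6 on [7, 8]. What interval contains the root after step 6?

m = 7.5, f(m) = 4.125 (+); new bracket [7, 7.5]
m = 7.25, f(m) = -9.859375 (−); new bracket [7.25, 7.5]
m = 7.375, f(m) = -3.103516 (−); new bracket [7.375, 7.5]
m = 7.4375, f(m) = 0.4509 (+); new bracket [7.375, 7.4375]
m = 7.40625, f(m) = -1.3412 (−); new bracket [7.40625, 7.4375]
m = 7.421875, f(m) = -0.4488 (−); new bracket [7.421875, 7.4375]

[7.421875, 7.4375]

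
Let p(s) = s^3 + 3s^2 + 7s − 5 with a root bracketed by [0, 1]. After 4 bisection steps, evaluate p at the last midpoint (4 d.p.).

p(0.5) = -0.625 < 0, so the root lies in [0.5, 1]
p(0.75) = 2.359375 > 0, so the root lies in [0.5, 0.75]
p(0.625) = 0.791016 > 0, so the root lies in [0.5, 0.625]
p(0.5625) = 0.0647 > 0, so the root lies in [0.5, 0.5625]

0.0647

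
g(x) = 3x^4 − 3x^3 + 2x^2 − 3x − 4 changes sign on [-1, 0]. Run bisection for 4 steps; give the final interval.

midpoint -0.5: g = -1.4375 < 0 → [-1, -0.5]
midpoint -0.75: g = 1.589844 > 0 → [-0.75, -0.5]
midpoint -0.625: g = -0.153564 < 0 → [-0.75, -0.625]
midpoint -0.6875: g = 0.6529 > 0 → [-0.6875, -0.625]

[-0.6875, -0.625]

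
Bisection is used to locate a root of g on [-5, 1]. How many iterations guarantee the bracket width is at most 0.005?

Width after n steps is 6/2^n. Need 2^n ≥ 6/0.005 = 1200.
2^10 = 1024 < 1200 ≤ 2^11 = 2048, so n = 11.

11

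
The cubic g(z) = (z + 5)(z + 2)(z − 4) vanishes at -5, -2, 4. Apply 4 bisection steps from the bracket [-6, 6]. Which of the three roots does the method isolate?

4

midpoint 0: g = -40 < 0 → [0, 6]
midpoint 3: g = -40 < 0 → [3, 6]
midpoint 4.5: g = 30.875 > 0 → [3, 4.5]
midpoint 3.75: g = -12.5781 < 0 → [3.75, 4.5]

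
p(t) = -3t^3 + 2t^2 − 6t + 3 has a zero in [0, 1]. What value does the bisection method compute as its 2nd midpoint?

m = 0.5, p(m) = 0.125 (+); new bracket [0.5, 1]
m = 0.75, p(m) = -1.640625 (−); new bracket [0.5, 0.75]

0.75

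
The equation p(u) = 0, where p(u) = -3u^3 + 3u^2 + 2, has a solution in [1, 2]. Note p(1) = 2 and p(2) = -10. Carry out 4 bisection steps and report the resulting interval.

[1.3125, 1.375]

m = 1.5, p(m) = -1.375 (−); new bracket [1, 1.5]
m = 1.25, p(m) = 0.828125 (+); new bracket [1.25, 1.5]
m = 1.375, p(m) = -0.126953 (−); new bracket [1.25, 1.375]
m = 1.3125, p(m) = 0.385 (+); new bracket [1.3125, 1.375]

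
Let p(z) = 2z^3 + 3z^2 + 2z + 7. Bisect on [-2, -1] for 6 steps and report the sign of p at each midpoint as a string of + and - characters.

z = -1.5 gives p = 4, positive; keep [-2, -1.5]
z = -1.75 gives p = 1.96875, positive; keep [-2, -1.75]
z = -1.875 gives p = 0.613281, positive; keep [-2, -1.875]
z = -1.9375 gives p = -0.1597, negative; keep [-1.9375, -1.875]
z = -1.90625 gives p = 0.235, positive; keep [-1.9375, -1.90625]
z = -1.921875 gives p = 0.0398, positive; keep [-1.9375, -1.921875]

+++-++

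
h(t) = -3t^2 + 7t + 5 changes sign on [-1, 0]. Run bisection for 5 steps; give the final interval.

midpoint -0.5: h = 0.75 > 0 → [-1, -0.5]
midpoint -0.75: h = -1.9375 < 0 → [-0.75, -0.5]
midpoint -0.625: h = -0.546875 < 0 → [-0.625, -0.5]
midpoint -0.5625: h = 0.1133 > 0 → [-0.625, -0.5625]
midpoint -0.59375: h = -0.2139 < 0 → [-0.59375, -0.5625]

[-0.59375, -0.5625]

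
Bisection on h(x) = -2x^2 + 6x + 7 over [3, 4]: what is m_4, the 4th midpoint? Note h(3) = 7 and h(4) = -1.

m = 3.5, h(m) = 3.5 (+); new bracket [3.5, 4]
m = 3.75, h(m) = 1.375 (+); new bracket [3.75, 4]
m = 3.875, h(m) = 0.21875 (+); new bracket [3.875, 4]
m = 3.9375, h(m) = -0.3828 (−); new bracket [3.875, 3.9375]

3.9375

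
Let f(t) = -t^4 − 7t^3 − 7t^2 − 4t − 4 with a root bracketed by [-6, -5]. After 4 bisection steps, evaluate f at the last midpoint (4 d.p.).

-4.6248

f(-5.5) = 55.8125 > 0, so the root lies in [-6, -5.5]
f(-5.75) = 25.199219 > 0, so the root lies in [-6, -5.75]
f(-5.875) = 6.017334 > 0, so the root lies in [-6, -5.875]
f(-5.9375) = -4.6248 < 0, so the root lies in [-5.9375, -5.875]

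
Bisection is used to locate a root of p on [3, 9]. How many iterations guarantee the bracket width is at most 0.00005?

17

Width after n steps is 6/2^n. Need 2^n ≥ 6/0.00005 = 120000.
2^16 = 65536 < 120000 ≤ 2^17 = 131072, so n = 17.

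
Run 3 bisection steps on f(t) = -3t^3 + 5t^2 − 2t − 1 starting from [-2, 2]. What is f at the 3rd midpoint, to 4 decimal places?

1.6250

midpoint 0: f = -1 < 0 → [-2, 0]
midpoint -1: f = 9 > 0 → [-1, 0]
midpoint -0.5: f = 1.625 > 0 → [-0.5, 0]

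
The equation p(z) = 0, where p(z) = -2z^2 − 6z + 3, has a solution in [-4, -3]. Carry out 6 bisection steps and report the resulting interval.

p(-3.5) = -0.5 < 0, so the root lies in [-3.5, -3]
p(-3.25) = 1.375 > 0, so the root lies in [-3.5, -3.25]
p(-3.375) = 0.46875 > 0, so the root lies in [-3.5, -3.375]
p(-3.4375) = -0.0078 < 0, so the root lies in [-3.4375, -3.375]
p(-3.40625) = 0.2324 > 0, so the root lies in [-3.4375, -3.40625]
p(-3.421875) = 0.1128 > 0, so the root lies in [-3.4375, -3.421875]

[-3.4375, -3.421875]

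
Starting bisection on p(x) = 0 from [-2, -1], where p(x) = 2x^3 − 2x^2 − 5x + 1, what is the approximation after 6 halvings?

-1.265625

p(-1.5) = -2.75 < 0, so the root lies in [-1.5, -1]
p(-1.25) = 0.21875 > 0, so the root lies in [-1.5, -1.25]
p(-1.375) = -1.105469 < 0, so the root lies in [-1.375, -1.25]
p(-1.3125) = -0.4048 < 0, so the root lies in [-1.3125, -1.25]
p(-1.28125) = -0.0836 < 0, so the root lies in [-1.28125, -1.25]
p(-1.265625) = 0.0699 > 0, so the root lies in [-1.28125, -1.265625]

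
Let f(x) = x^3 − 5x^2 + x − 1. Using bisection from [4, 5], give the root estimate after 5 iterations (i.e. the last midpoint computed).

4.84375

midpoint 4.5: f = -6.625 < 0 → [4.5, 5]
midpoint 4.75: f = -1.890625 < 0 → [4.75, 5]
midpoint 4.875: f = 0.904297 > 0 → [4.75, 4.875]
midpoint 4.8125: f = -0.53 < 0 → [4.8125, 4.875]
midpoint 4.84375: f = 0.1778 > 0 → [4.8125, 4.84375]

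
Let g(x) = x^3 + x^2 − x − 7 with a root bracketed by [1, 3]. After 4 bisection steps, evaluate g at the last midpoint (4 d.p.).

midpoint 2: g = 3 > 0 → [1, 2]
midpoint 1.5: g = -2.875 < 0 → [1.5, 2]
midpoint 1.75: g = -0.328125 < 0 → [1.75, 2]
midpoint 1.875: g = 1.2324 > 0 → [1.75, 1.875]

1.2324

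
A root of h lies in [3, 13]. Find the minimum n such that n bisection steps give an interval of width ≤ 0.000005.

21

Width after n steps is 10/2^n. Need 2^n ≥ 10/0.000005 = 2000000.
2^20 = 1048576 < 2000000 ≤ 2^21 = 2097152, so n = 21.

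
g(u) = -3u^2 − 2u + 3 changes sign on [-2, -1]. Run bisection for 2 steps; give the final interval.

m = -1.5, g(m) = -0.75 (−); new bracket [-1.5, -1]
m = -1.25, g(m) = 0.8125 (+); new bracket [-1.5, -1.25]

[-1.5, -1.25]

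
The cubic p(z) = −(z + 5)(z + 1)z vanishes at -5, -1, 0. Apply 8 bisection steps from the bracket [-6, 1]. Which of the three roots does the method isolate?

-5

m = -2.5, p(m) = -9.375 (−); new bracket [-6, -2.5]
m = -4.25, p(m) = -10.359375 (−); new bracket [-6, -4.25]
m = -5.125, p(m) = 2.642578 (+); new bracket [-5.125, -4.25]
m = -4.6875, p(m) = -5.4016 (−); new bracket [-5.125, -4.6875]
m = -4.90625, p(m) = -1.7967 (−); new bracket [-5.125, -4.90625]
m = -5.015625, p(m) = 0.3147 (+); new bracket [-5.015625, -4.90625]
m = -4.9609375, p(m) = -0.7676 (−); new bracket [-5.015625, -4.9609375]
m = -4.98828125, p(m) = -0.2331 (−); new bracket [-5.015625, -4.98828125]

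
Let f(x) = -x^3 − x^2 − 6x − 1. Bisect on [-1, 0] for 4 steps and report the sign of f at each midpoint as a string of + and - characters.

++-+

midpoint -0.5: f = 1.875 > 0 → [-0.5, 0]
midpoint -0.25: f = 0.453125 > 0 → [-0.25, 0]
midpoint -0.125: f = -0.263672 < 0 → [-0.25, -0.125]
midpoint -0.1875: f = 0.0964 > 0 → [-0.1875, -0.125]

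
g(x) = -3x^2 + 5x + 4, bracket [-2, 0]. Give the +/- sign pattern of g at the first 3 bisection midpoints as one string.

-+-

g(-1) = -4 < 0, so the root lies in [-1, 0]
g(-0.5) = 0.75 > 0, so the root lies in [-1, -0.5]
g(-0.75) = -1.4375 < 0, so the root lies in [-0.75, -0.5]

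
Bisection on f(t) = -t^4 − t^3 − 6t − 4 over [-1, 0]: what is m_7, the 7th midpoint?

midpoint -0.5: f = -0.9375 < 0 → [-1, -0.5]
midpoint -0.75: f = 0.605469 > 0 → [-0.75, -0.5]
midpoint -0.625: f = -0.158447 < 0 → [-0.75, -0.625]
midpoint -0.6875: f = 0.2265 > 0 → [-0.6875, -0.625]
midpoint -0.65625: f = 0.0347 > 0 → [-0.65625, -0.625]
midpoint -0.640625: f = -0.0618 < 0 → [-0.65625, -0.640625]
midpoint -0.6484375: f = -0.0135 < 0 → [-0.65625, -0.6484375]

-0.6484375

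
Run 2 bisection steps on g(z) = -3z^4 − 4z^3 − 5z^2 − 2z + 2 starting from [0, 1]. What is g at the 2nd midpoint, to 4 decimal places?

1.1133

z = 0.5 gives g = -0.9375, negative; keep [0, 0.5]
z = 0.25 gives g = 1.113281, positive; keep [0.25, 0.5]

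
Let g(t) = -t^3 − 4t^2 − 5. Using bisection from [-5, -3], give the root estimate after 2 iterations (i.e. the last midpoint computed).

midpoint -4: g = -5 < 0 → [-5, -4]
midpoint -4.5: g = 5.125 > 0 → [-4.5, -4]

-4.5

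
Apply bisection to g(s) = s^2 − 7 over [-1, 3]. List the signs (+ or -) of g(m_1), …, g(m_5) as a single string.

---+-

midpoint 1: g = -6 < 0 → [1, 3]
midpoint 2: g = -3 < 0 → [2, 3]
midpoint 2.5: g = -0.75 < 0 → [2.5, 3]
midpoint 2.75: g = 0.5625 > 0 → [2.5, 2.75]
midpoint 2.625: g = -0.1094 < 0 → [2.625, 2.75]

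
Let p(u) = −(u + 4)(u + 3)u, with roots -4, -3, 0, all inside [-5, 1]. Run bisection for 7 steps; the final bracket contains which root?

u = -2 gives p = 4, positive; keep [-2, 1]
u = -0.5 gives p = 4.375, positive; keep [-0.5, 1]
u = 0.25 gives p = -3.453125, negative; keep [-0.5, 0.25]
u = -0.125 gives p = 1.3926, positive; keep [-0.125, 0.25]
u = 0.0625 gives p = -0.7776, negative; keep [-0.125, 0.0625]
u = -0.03125 gives p = 0.3682, positive; keep [-0.03125, 0.0625]
u = 0.015625 gives p = -0.1892, negative; keep [-0.03125, 0.015625]

0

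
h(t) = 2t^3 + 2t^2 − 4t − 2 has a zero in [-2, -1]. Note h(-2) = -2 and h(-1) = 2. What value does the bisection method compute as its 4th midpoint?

-1.8125

m = -1.5, h(m) = 1.75 (+); new bracket [-2, -1.5]
m = -1.75, h(m) = 0.40625 (+); new bracket [-2, -1.75]
m = -1.875, h(m) = -0.652344 (−); new bracket [-1.875, -1.75]
m = -1.8125, h(m) = -0.0884 (−); new bracket [-1.8125, -1.75]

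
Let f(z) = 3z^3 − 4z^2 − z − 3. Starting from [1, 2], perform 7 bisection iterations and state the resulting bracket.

[1.8125, 1.8203125]

z = 1.5 gives f = -3.375, negative; keep [1.5, 2]
z = 1.75 gives f = -0.921875, negative; keep [1.75, 2]
z = 1.875 gives f = 0.837891, positive; keep [1.75, 1.875]
z = 1.8125 gives f = -0.0901, negative; keep [1.8125, 1.875]
z = 1.84375 gives f = 0.3616, positive; keep [1.8125, 1.84375]
z = 1.828125 gives f = 0.1327, positive; keep [1.8125, 1.828125]
z = 1.8203125 gives f = 0.0206, positive; keep [1.8125, 1.8203125]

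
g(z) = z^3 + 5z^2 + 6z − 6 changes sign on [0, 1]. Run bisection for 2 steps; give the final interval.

g(0.5) = -1.625 < 0, so the root lies in [0.5, 1]
g(0.75) = 1.734375 > 0, so the root lies in [0.5, 0.75]

[0.5, 0.75]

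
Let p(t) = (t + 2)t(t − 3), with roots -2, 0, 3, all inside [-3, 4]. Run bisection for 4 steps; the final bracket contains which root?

m = 0.5, p(m) = -3.125 (−); new bracket [0.5, 4]
m = 2.25, p(m) = -7.171875 (−); new bracket [2.25, 4]
m = 3.125, p(m) = 2.001953 (+); new bracket [2.25, 3.125]
m = 2.6875, p(m) = -3.9368 (−); new bracket [2.6875, 3.125]

3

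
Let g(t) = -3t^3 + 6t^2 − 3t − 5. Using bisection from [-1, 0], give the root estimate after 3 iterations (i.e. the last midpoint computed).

midpoint -0.5: g = -1.625 < 0 → [-1, -0.5]
midpoint -0.75: g = 1.890625 > 0 → [-0.75, -0.5]
midpoint -0.625: g = -0.048828 < 0 → [-0.75, -0.625]

-0.625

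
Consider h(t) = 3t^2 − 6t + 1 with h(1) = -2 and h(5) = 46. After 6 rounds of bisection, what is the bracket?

m = 3, h(m) = 10 (+); new bracket [1, 3]
m = 2, h(m) = 1 (+); new bracket [1, 2]
m = 1.5, h(m) = -1.25 (−); new bracket [1.5, 2]
m = 1.75, h(m) = -0.3125 (−); new bracket [1.75, 2]
m = 1.875, h(m) = 0.2969 (+); new bracket [1.75, 1.875]
m = 1.8125, h(m) = -0.0195 (−); new bracket [1.8125, 1.875]

[1.8125, 1.875]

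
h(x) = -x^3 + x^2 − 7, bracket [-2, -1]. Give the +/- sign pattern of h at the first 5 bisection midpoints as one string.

-+-++

m = -1.5, h(m) = -1.375 (−); new bracket [-2, -1.5]
m = -1.75, h(m) = 1.421875 (+); new bracket [-1.75, -1.5]
m = -1.625, h(m) = -0.068359 (−); new bracket [-1.75, -1.625]
m = -1.6875, h(m) = 0.6531 (+); new bracket [-1.6875, -1.625]
m = -1.65625, h(m) = 0.2865 (+); new bracket [-1.65625, -1.625]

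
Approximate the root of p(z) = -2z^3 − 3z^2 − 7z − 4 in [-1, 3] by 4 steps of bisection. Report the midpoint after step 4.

-0.75

midpoint 1: p = -16 < 0 → [-1, 1]
midpoint 0: p = -4 < 0 → [-1, 0]
midpoint -0.5: p = -1 < 0 → [-1, -0.5]
midpoint -0.75: p = 0.4062 > 0 → [-0.75, -0.5]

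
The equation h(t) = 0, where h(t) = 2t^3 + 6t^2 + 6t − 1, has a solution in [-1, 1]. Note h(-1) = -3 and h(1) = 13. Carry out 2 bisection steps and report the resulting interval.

[0, 0.5]

h(0) = -1 < 0, so the root lies in [0, 1]
h(0.5) = 3.75 > 0, so the root lies in [0, 0.5]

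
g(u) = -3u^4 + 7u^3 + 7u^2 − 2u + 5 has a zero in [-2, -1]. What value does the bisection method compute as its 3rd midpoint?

u = -1.5 gives g = -15.0625, negative; keep [-1.5, -1]
u = -1.25 gives g = -2.558594, negative; keep [-1.25, -1]
u = -1.125 gives g = 1.337158, positive; keep [-1.25, -1.125]

-1.125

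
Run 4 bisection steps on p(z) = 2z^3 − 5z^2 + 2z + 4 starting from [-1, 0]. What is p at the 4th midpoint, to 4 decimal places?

z = -0.5 gives p = 1.5, positive; keep [-1, -0.5]
z = -0.75 gives p = -1.15625, negative; keep [-0.75, -0.5]
z = -0.625 gives p = 0.308594, positive; keep [-0.75, -0.625]
z = -0.6875 gives p = -0.3882, negative; keep [-0.6875, -0.625]

-0.3882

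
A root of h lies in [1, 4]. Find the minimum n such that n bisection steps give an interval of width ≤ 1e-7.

Width after n steps is 3/2^n. Need 2^n ≥ 3/1e-7 = 30000000.
2^24 = 16777216 < 30000000 ≤ 2^25 = 33554432, so n = 25.

25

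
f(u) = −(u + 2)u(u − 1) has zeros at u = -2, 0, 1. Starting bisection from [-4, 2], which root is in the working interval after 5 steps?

-2

u = -1 gives f = -2, negative; keep [-4, -1]
u = -2.5 gives f = 4.375, positive; keep [-2.5, -1]
u = -1.75 gives f = -1.203125, negative; keep [-2.5, -1.75]
u = -2.125 gives f = 0.8301, positive; keep [-2.125, -1.75]
u = -1.9375 gives f = -0.3557, negative; keep [-2.125, -1.9375]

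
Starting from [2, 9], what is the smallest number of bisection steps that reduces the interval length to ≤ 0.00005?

18

Width after n steps is 7/2^n. Need 2^n ≥ 7/0.00005 = 140000.
2^17 = 131072 < 140000 ≤ 2^18 = 262144, so n = 18.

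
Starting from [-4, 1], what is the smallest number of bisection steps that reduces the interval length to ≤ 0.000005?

Width after n steps is 5/2^n. Need 2^n ≥ 5/0.000005 = 1000000.
2^19 = 524288 < 1000000 ≤ 2^20 = 1048576, so n = 20.

20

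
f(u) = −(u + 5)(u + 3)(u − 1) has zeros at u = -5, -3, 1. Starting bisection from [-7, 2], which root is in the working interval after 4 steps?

m = -2.5, f(m) = 4.375 (+); new bracket [-2.5, 2]
m = -0.25, f(m) = 16.328125 (+); new bracket [-0.25, 2]
m = 0.875, f(m) = 2.845703 (+); new bracket [0.875, 2]
m = 1.4375, f(m) = -12.4978 (−); new bracket [0.875, 1.4375]

1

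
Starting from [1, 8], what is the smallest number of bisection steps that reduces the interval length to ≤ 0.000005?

21

Width after n steps is 7/2^n. Need 2^n ≥ 7/0.000005 = 1400000.
2^20 = 1048576 < 1400000 ≤ 2^21 = 2097152, so n = 21.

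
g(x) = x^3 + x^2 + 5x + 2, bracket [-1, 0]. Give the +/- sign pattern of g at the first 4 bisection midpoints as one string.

g(-0.5) = -0.375 < 0, so the root lies in [-0.5, 0]
g(-0.25) = 0.796875 > 0, so the root lies in [-0.5, -0.25]
g(-0.375) = 0.212891 > 0, so the root lies in [-0.5, -0.375]
g(-0.4375) = -0.0798 < 0, so the root lies in [-0.4375, -0.375]

-++-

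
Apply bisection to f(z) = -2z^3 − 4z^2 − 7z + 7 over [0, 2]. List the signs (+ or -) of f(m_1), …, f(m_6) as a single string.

-+-+-+

z = 1 gives f = -6, negative; keep [0, 1]
z = 0.5 gives f = 2.25, positive; keep [0.5, 1]
z = 0.75 gives f = -1.34375, negative; keep [0.5, 0.75]
z = 0.625 gives f = 0.5742, positive; keep [0.625, 0.75]
z = 0.6875 gives f = -0.353, negative; keep [0.625, 0.6875]
z = 0.65625 gives f = 0.1183, positive; keep [0.65625, 0.6875]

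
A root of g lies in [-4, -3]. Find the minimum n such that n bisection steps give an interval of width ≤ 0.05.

Width after n steps is 1/2^n. Need 2^n ≥ 1/0.05 = 20.
2^4 = 16 < 20 ≤ 2^5 = 32, so n = 5.

5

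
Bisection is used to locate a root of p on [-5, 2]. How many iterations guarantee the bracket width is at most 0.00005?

18

Width after n steps is 7/2^n. Need 2^n ≥ 7/0.00005 = 140000.
2^17 = 131072 < 140000 ≤ 2^18 = 262144, so n = 18.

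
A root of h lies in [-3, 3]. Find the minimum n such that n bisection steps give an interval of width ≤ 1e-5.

Width after n steps is 6/2^n. Need 2^n ≥ 6/1e-5 = 600000.
2^19 = 524288 < 600000 ≤ 2^20 = 1048576, so n = 20.

20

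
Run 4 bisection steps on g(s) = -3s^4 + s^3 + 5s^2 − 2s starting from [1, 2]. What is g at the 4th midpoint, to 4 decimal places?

midpoint 1.5: g = -3.5625 < 0 → [1, 1.5]
midpoint 1.25: g = -0.058594 < 0 → [1, 1.25]
midpoint 1.125: g = 0.696533 > 0 → [1.125, 1.25]
midpoint 1.1875: g = 0.3847 > 0 → [1.1875, 1.25]

0.3847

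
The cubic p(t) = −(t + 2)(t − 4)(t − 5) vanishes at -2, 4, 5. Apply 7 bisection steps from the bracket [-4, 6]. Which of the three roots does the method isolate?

-2

m = 1, p(m) = -36 (−); new bracket [-4, 1]
m = -1.5, p(m) = -17.875 (−); new bracket [-4, -1.5]
m = -2.75, p(m) = 39.234375 (+); new bracket [-2.75, -1.5]
m = -2.125, p(m) = 5.4551 (+); new bracket [-2.125, -1.5]
m = -1.8125, p(m) = -7.4246 (−); new bracket [-2.125, -1.8125]
m = -1.96875, p(m) = -1.2998 (−); new bracket [-2.125, -1.96875]
m = -2.046875, p(m) = 1.9974 (+); new bracket [-2.046875, -1.96875]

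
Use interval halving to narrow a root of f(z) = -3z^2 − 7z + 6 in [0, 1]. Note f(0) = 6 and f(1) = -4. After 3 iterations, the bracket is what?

f(0.5) = 1.75 > 0, so the root lies in [0.5, 1]
f(0.75) = -0.9375 < 0, so the root lies in [0.5, 0.75]
f(0.625) = 0.453125 > 0, so the root lies in [0.625, 0.75]

[0.625, 0.75]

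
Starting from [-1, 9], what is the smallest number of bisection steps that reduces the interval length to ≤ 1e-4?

Width after n steps is 10/2^n. Need 2^n ≥ 10/1e-4 = 100000.
2^16 = 65536 < 100000 ≤ 2^17 = 131072, so n = 17.

17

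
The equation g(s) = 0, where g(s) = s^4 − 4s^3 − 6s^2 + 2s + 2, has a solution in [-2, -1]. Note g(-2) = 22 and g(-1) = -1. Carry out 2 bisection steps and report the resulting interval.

[-1.25, -1]

s = -1.5 gives g = 4.0625, positive; keep [-1.5, -1]
s = -1.25 gives g = 0.378906, positive; keep [-1.25, -1]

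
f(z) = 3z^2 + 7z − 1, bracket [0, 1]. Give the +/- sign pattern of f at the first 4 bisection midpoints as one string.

++-+

midpoint 0.5: f = 3.25 > 0 → [0, 0.5]
midpoint 0.25: f = 0.9375 > 0 → [0, 0.25]
midpoint 0.125: f = -0.078125 < 0 → [0.125, 0.25]
midpoint 0.1875: f = 0.418 > 0 → [0.125, 0.1875]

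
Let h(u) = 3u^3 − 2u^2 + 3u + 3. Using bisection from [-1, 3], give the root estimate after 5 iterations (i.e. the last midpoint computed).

u = 1 gives h = 7, positive; keep [-1, 1]
u = 0 gives h = 3, positive; keep [-1, 0]
u = -0.5 gives h = 0.625, positive; keep [-1, -0.5]
u = -0.75 gives h = -1.6406, negative; keep [-0.75, -0.5]
u = -0.625 gives h = -0.3887, negative; keep [-0.625, -0.5]

-0.625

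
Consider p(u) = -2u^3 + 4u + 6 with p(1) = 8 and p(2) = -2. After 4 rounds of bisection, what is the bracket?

[1.875, 1.9375]

u = 1.5 gives p = 5.25, positive; keep [1.5, 2]
u = 1.75 gives p = 2.28125, positive; keep [1.75, 2]
u = 1.875 gives p = 0.316406, positive; keep [1.875, 2]
u = 1.9375 gives p = -0.7964, negative; keep [1.875, 1.9375]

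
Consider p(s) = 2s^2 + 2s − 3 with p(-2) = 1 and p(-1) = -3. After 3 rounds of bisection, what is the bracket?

[-1.875, -1.75]

midpoint -1.5: p = -1.5 < 0 → [-2, -1.5]
midpoint -1.75: p = -0.375 < 0 → [-2, -1.75]
midpoint -1.875: p = 0.28125 > 0 → [-1.875, -1.75]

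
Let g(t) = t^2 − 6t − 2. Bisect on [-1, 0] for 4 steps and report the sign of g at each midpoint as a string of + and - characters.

+-+-

m = -0.5, g(m) = 1.25 (+); new bracket [-0.5, 0]
m = -0.25, g(m) = -0.4375 (−); new bracket [-0.5, -0.25]
m = -0.375, g(m) = 0.390625 (+); new bracket [-0.375, -0.25]
m = -0.3125, g(m) = -0.0273 (−); new bracket [-0.375, -0.3125]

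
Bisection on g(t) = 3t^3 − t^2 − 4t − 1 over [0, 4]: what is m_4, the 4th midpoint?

m = 2, g(m) = 11 (+); new bracket [0, 2]
m = 1, g(m) = -3 (−); new bracket [1, 2]
m = 1.5, g(m) = 0.875 (+); new bracket [1, 1.5]
m = 1.25, g(m) = -1.7031 (−); new bracket [1.25, 1.5]

1.25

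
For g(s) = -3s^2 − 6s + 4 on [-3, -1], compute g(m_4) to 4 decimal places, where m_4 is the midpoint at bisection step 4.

-0.9219

m = -2, g(m) = 4 (+); new bracket [-3, -2]
m = -2.5, g(m) = 0.25 (+); new bracket [-3, -2.5]
m = -2.75, g(m) = -2.1875 (−); new bracket [-2.75, -2.5]
m = -2.625, g(m) = -0.9219 (−); new bracket [-2.625, -2.5]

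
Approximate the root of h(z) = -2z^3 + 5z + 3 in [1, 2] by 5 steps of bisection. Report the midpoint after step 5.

1.84375

z = 1.5 gives h = 3.75, positive; keep [1.5, 2]
z = 1.75 gives h = 1.03125, positive; keep [1.75, 2]
z = 1.875 gives h = -0.808594, negative; keep [1.75, 1.875]
z = 1.8125 gives h = 0.1538, positive; keep [1.8125, 1.875]
z = 1.84375 gives h = -0.3166, negative; keep [1.8125, 1.84375]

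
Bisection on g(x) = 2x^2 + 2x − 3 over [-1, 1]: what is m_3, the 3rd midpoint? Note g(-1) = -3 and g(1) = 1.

0.75

midpoint 0: g = -3 < 0 → [0, 1]
midpoint 0.5: g = -1.5 < 0 → [0.5, 1]
midpoint 0.75: g = -0.375 < 0 → [0.75, 1]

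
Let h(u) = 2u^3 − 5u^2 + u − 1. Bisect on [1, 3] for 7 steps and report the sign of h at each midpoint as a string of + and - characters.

-+--+++

m = 2, h(m) = -3 (−); new bracket [2, 3]
m = 2.5, h(m) = 1.5 (+); new bracket [2, 2.5]
m = 2.25, h(m) = -1.28125 (−); new bracket [2.25, 2.5]
m = 2.375, h(m) = -0.0352 (−); new bracket [2.375, 2.5]
m = 2.4375, h(m) = 0.6948 (+); new bracket [2.375, 2.4375]
m = 2.40625, h(m) = 0.3206 (+); new bracket [2.375, 2.40625]
m = 2.390625, h(m) = 0.1404 (+); new bracket [2.375, 2.390625]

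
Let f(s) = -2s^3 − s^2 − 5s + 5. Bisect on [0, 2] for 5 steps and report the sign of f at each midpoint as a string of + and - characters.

s = 1 gives f = -3, negative; keep [0, 1]
s = 0.5 gives f = 2, positive; keep [0.5, 1]
s = 0.75 gives f = -0.15625, negative; keep [0.5, 0.75]
s = 0.625 gives f = 0.9961, positive; keep [0.625, 0.75]
s = 0.6875 gives f = 0.4399, positive; keep [0.6875, 0.75]

-+-++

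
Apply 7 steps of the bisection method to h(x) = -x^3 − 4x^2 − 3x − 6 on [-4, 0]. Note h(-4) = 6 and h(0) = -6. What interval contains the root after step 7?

h(-2) = -8 < 0, so the root lies in [-4, -2]
h(-3) = -6 < 0, so the root lies in [-4, -3]
h(-3.5) = -1.625 < 0, so the root lies in [-4, -3.5]
h(-3.75) = 1.7344 > 0, so the root lies in [-3.75, -3.5]
h(-3.625) = -0.0527 < 0, so the root lies in [-3.75, -3.625]
h(-3.6875) = 0.8132 > 0, so the root lies in [-3.6875, -3.625]
h(-3.65625) = 0.3734 > 0, so the root lies in [-3.65625, -3.625]

[-3.65625, -3.625]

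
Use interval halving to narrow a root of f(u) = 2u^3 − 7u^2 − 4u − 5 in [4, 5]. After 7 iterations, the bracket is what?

m = 4.5, f(m) = 17.5 (+); new bracket [4, 4.5]
m = 4.25, f(m) = 5.09375 (+); new bracket [4, 4.25]
m = 4.125, f(m) = -0.230469 (−); new bracket [4.125, 4.25]
m = 4.1875, f(m) = 2.3608 (+); new bracket [4.125, 4.1875]
m = 4.15625, f(m) = 1.0477 (+); new bracket [4.125, 4.15625]
m = 4.140625, f(m) = 0.4042 (+); new bracket [4.125, 4.140625]
m = 4.1328125, f(m) = 0.0858 (+); new bracket [4.125, 4.1328125]

[4.125, 4.1328125]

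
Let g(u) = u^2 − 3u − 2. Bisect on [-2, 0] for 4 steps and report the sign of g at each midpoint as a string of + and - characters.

+-++

g(-1) = 2 > 0, so the root lies in [-1, 0]
g(-0.5) = -0.25 < 0, so the root lies in [-1, -0.5]
g(-0.75) = 0.8125 > 0, so the root lies in [-0.75, -0.5]
g(-0.625) = 0.2656 > 0, so the root lies in [-0.625, -0.5]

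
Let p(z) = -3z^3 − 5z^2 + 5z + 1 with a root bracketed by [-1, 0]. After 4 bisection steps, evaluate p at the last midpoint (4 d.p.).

p(-0.5) = -2.375 < 0, so the root lies in [-0.5, 0]
p(-0.25) = -0.515625 < 0, so the root lies in [-0.25, 0]
p(-0.125) = 0.302734 > 0, so the root lies in [-0.25, -0.125]
p(-0.1875) = -0.0935 < 0, so the root lies in [-0.1875, -0.125]

-0.0935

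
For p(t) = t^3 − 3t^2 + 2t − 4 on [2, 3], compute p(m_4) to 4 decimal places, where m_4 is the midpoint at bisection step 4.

midpoint 2.5: p = -2.125 < 0 → [2.5, 3]
midpoint 2.75: p = -0.390625 < 0 → [2.75, 3]
midpoint 2.875: p = 0.716797 > 0 → [2.75, 2.875]
midpoint 2.8125: p = 0.1418 > 0 → [2.75, 2.8125]

0.1418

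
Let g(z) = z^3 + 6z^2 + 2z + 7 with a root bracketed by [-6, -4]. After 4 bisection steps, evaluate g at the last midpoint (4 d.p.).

-0.4355

g(-5) = 22 > 0, so the root lies in [-6, -5]
g(-5.5) = 11.125 > 0, so the root lies in [-6, -5.5]
g(-5.75) = 3.765625 > 0, so the root lies in [-6, -5.75]
g(-5.875) = -0.4355 < 0, so the root lies in [-5.875, -5.75]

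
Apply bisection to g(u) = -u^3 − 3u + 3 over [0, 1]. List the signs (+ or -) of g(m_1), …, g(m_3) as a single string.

++-

g(0.5) = 1.375 > 0, so the root lies in [0.5, 1]
g(0.75) = 0.328125 > 0, so the root lies in [0.75, 1]
g(0.875) = -0.294922 < 0, so the root lies in [0.75, 0.875]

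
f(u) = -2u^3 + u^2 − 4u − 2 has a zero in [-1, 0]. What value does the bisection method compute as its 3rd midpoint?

midpoint -0.5: f = 0.5 > 0 → [-0.5, 0]
midpoint -0.25: f = -0.90625 < 0 → [-0.5, -0.25]
midpoint -0.375: f = -0.253906 < 0 → [-0.5, -0.375]

-0.375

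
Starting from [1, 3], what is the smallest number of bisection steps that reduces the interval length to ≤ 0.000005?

19

Width after n steps is 2/2^n. Need 2^n ≥ 2/0.000005 = 400000.
2^18 = 262144 < 400000 ≤ 2^19 = 524288, so n = 19.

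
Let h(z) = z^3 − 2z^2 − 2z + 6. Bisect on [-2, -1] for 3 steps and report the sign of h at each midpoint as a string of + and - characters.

z = -1.5 gives h = 1.125, positive; keep [-2, -1.5]
z = -1.75 gives h = -1.984375, negative; keep [-1.75, -1.5]
z = -1.625 gives h = -0.322266, negative; keep [-1.625, -1.5]

+--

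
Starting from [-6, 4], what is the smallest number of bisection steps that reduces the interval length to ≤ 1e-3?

14

Width after n steps is 10/2^n. Need 2^n ≥ 10/1e-3 = 10000.
2^13 = 8192 < 10000 ≤ 2^14 = 16384, so n = 14.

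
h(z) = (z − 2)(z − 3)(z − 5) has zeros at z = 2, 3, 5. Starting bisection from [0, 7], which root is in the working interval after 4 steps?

h(3.5) = -1.125 < 0, so the root lies in [3.5, 7]
h(5.25) = 1.828125 > 0, so the root lies in [3.5, 5.25]
h(4.375) = -2.041016 < 0, so the root lies in [4.375, 5.25]
h(4.8125) = -0.9558 < 0, so the root lies in [4.8125, 5.25]

5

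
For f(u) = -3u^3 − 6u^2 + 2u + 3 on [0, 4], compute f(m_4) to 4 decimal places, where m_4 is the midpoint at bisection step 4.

-0.1406

u = 2 gives f = -41, negative; keep [0, 2]
u = 1 gives f = -4, negative; keep [0, 1]
u = 0.5 gives f = 2.125, positive; keep [0.5, 1]
u = 0.75 gives f = -0.1406, negative; keep [0.5, 0.75]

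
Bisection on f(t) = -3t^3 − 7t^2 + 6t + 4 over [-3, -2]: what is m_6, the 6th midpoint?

-2.859375

t = -2.5 gives f = -7.875, negative; keep [-3, -2.5]
t = -2.75 gives f = -3.046875, negative; keep [-3, -2.75]
t = -2.875 gives f = 0.181641, positive; keep [-2.875, -2.75]
t = -2.8125 gives f = -1.5042, negative; keep [-2.875, -2.8125]
t = -2.84375 gives f = -0.6794, negative; keep [-2.875, -2.84375]
t = -2.859375 gives f = -0.2535, negative; keep [-2.875, -2.859375]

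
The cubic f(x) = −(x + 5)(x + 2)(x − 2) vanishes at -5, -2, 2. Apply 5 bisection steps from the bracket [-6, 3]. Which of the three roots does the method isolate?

m = -1.5, f(m) = 6.125 (+); new bracket [-1.5, 3]
m = 0.75, f(m) = 19.765625 (+); new bracket [0.75, 3]
m = 1.875, f(m) = 3.330078 (+); new bracket [1.875, 3]
m = 2.4375, f(m) = -14.4392 (−); new bracket [1.875, 2.4375]
m = 2.15625, f(m) = -4.6474 (−); new bracket [1.875, 2.15625]

2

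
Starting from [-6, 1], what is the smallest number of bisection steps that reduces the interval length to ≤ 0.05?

8

Width after n steps is 7/2^n. Need 2^n ≥ 7/0.05 = 140.
2^7 = 128 < 140 ≤ 2^8 = 256, so n = 8.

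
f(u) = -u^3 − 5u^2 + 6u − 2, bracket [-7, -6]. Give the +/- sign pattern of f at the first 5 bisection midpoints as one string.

m = -6.5, f(m) = 22.375 (+); new bracket [-6.5, -6]
m = -6.25, f(m) = 9.328125 (+); new bracket [-6.25, -6]
m = -6.125, f(m) = 3.455078 (+); new bracket [-6.125, -6]
m = -6.0625, f(m) = 0.676 (+); new bracket [-6.0625, -6]
m = -6.03125, f(m) = -0.6748 (−); new bracket [-6.0625, -6.03125]

++++-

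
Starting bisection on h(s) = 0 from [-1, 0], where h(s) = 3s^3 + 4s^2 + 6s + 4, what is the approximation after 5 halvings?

s = -0.5 gives h = 1.625, positive; keep [-1, -0.5]
s = -0.75 gives h = 0.484375, positive; keep [-1, -0.75]
s = -0.875 gives h = -0.197266, negative; keep [-0.875, -0.75]
s = -0.8125 gives h = 0.1565, positive; keep [-0.875, -0.8125]
s = -0.84375 gives h = -0.0169, negative; keep [-0.84375, -0.8125]

-0.84375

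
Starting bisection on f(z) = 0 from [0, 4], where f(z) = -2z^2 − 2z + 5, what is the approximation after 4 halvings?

f(2) = -7 < 0, so the root lies in [0, 2]
f(1) = 1 > 0, so the root lies in [1, 2]
f(1.5) = -2.5 < 0, so the root lies in [1, 1.5]
f(1.25) = -0.625 < 0, so the root lies in [1, 1.25]

1.25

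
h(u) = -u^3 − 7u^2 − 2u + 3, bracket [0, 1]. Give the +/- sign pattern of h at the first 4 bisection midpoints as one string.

+---

m = 0.5, h(m) = 0.125 (+); new bracket [0.5, 1]
m = 0.75, h(m) = -2.859375 (−); new bracket [0.5, 0.75]
m = 0.625, h(m) = -1.228516 (−); new bracket [0.5, 0.625]
m = 0.5625, h(m) = -0.5178 (−); new bracket [0.5, 0.5625]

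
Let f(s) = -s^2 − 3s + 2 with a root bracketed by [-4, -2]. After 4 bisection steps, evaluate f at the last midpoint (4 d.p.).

f(-3) = 2 > 0, so the root lies in [-4, -3]
f(-3.5) = 0.25 > 0, so the root lies in [-4, -3.5]
f(-3.75) = -0.8125 < 0, so the root lies in [-3.75, -3.5]
f(-3.625) = -0.2656 < 0, so the root lies in [-3.625, -3.5]

-0.2656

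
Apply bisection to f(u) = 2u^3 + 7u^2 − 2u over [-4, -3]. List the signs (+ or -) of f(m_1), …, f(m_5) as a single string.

++---

m = -3.5, f(m) = 7 (+); new bracket [-4, -3.5]
m = -3.75, f(m) = 0.46875 (+); new bracket [-4, -3.75]
m = -3.875, f(m) = -3.511719 (−); new bracket [-3.875, -3.75]
m = -3.8125, f(m) = -1.4595 (−); new bracket [-3.8125, -3.75]
m = -3.78125, f(m) = -0.48 (−); new bracket [-3.78125, -3.75]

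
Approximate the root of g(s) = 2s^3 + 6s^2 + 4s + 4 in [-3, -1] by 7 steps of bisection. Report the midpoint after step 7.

s = -2 gives g = 4, positive; keep [-3, -2]
s = -2.5 gives g = 0.25, positive; keep [-3, -2.5]
s = -2.75 gives g = -3.21875, negative; keep [-2.75, -2.5]
s = -2.625 gives g = -1.332, negative; keep [-2.625, -2.5]
s = -2.5625 gives g = -0.5044, negative; keep [-2.5625, -2.5]
s = -2.53125 gives g = -0.1182, negative; keep [-2.53125, -2.5]
s = -2.515625 gives g = 0.0681, positive; keep [-2.53125, -2.515625]

-2.515625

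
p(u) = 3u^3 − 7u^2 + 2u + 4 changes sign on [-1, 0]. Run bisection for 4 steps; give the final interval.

[-0.625, -0.5625]

m = -0.5, p(m) = 0.875 (+); new bracket [-1, -0.5]
m = -0.75, p(m) = -2.703125 (−); new bracket [-0.75, -0.5]
m = -0.625, p(m) = -0.716797 (−); new bracket [-0.625, -0.5]
m = -0.5625, p(m) = 0.1262 (+); new bracket [-0.625, -0.5625]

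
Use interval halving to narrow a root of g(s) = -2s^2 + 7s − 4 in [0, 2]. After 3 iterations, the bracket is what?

midpoint 1: g = 1 > 0 → [0, 1]
midpoint 0.5: g = -1 < 0 → [0.5, 1]
midpoint 0.75: g = 0.125 > 0 → [0.5, 0.75]

[0.5, 0.75]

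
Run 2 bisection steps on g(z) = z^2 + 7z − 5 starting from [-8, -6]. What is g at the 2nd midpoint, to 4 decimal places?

-1.2500

z = -7 gives g = -5, negative; keep [-8, -7]
z = -7.5 gives g = -1.25, negative; keep [-8, -7.5]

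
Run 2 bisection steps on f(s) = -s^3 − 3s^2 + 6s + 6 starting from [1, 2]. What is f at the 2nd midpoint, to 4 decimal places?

1.9531

m = 1.5, f(m) = 4.875 (+); new bracket [1.5, 2]
m = 1.75, f(m) = 1.953125 (+); new bracket [1.75, 2]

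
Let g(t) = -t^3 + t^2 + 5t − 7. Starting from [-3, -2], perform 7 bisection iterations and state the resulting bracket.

m = -2.5, g(m) = 2.375 (+); new bracket [-2.5, -2]
m = -2.25, g(m) = -1.796875 (−); new bracket [-2.5, -2.25]
m = -2.375, g(m) = 0.162109 (+); new bracket [-2.375, -2.25]
m = -2.3125, g(m) = -0.8484 (−); new bracket [-2.375, -2.3125]
m = -2.34375, g(m) = -0.351 (−); new bracket [-2.375, -2.34375]
m = -2.359375, g(m) = -0.0964 (−); new bracket [-2.375, -2.359375]
m = -2.3671875, g(m) = 0.0324 (+); new bracket [-2.3671875, -2.359375]

[-2.3671875, -2.359375]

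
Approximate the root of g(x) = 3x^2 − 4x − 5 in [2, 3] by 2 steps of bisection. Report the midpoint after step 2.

midpoint 2.5: g = 3.75 > 0 → [2, 2.5]
midpoint 2.25: g = 1.1875 > 0 → [2, 2.25]

2.25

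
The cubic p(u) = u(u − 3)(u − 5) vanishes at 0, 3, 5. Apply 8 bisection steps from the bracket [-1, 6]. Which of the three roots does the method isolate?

0

midpoint 2.5: p = 3.125 > 0 → [-1, 2.5]
midpoint 0.75: p = 7.171875 > 0 → [-1, 0.75]
midpoint -0.125: p = -2.001953 < 0 → [-0.125, 0.75]
midpoint 0.3125: p = 3.9368 > 0 → [-0.125, 0.3125]
midpoint 0.09375: p = 1.3368 > 0 → [-0.125, 0.09375]
midpoint -0.015625: p = -0.2363 < 0 → [-0.015625, 0.09375]
midpoint 0.0390625: p = 0.5738 > 0 → [-0.015625, 0.0390625]
midpoint 0.01171875: p = 0.1747 > 0 → [-0.015625, 0.01171875]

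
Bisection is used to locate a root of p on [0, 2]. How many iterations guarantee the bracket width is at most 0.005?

Width after n steps is 2/2^n. Need 2^n ≥ 2/0.005 = 400.
2^8 = 256 < 400 ≤ 2^9 = 512, so n = 9.

9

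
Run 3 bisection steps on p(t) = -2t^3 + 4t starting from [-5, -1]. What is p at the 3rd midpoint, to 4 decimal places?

0.7500

t = -3 gives p = 42, positive; keep [-3, -1]
t = -2 gives p = 8, positive; keep [-2, -1]
t = -1.5 gives p = 0.75, positive; keep [-1.5, -1]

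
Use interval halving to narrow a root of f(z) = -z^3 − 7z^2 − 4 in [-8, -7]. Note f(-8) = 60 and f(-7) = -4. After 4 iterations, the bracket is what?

midpoint -7.5: f = 24.125 > 0 → [-7.5, -7]
midpoint -7.25: f = 9.140625 > 0 → [-7.25, -7]
midpoint -7.125: f = 2.345703 > 0 → [-7.125, -7]
midpoint -7.0625: f = -0.8826 < 0 → [-7.125, -7.0625]

[-7.125, -7.0625]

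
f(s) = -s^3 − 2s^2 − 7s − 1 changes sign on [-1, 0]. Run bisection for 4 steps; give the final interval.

[-0.1875, -0.125]

s = -0.5 gives f = 2.125, positive; keep [-0.5, 0]
s = -0.25 gives f = 0.640625, positive; keep [-0.25, 0]
s = -0.125 gives f = -0.154297, negative; keep [-0.25, -0.125]
s = -0.1875 gives f = 0.2488, positive; keep [-0.1875, -0.125]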